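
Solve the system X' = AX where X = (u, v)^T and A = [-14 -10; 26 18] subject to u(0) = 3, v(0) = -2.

u(t) = -14e^(2t)sin(2t) + 3e^(2t)cos(2t), v(t) = 23e^(2t)sin(2t) - 2e^(2t)cos(2t)

Coefficient matrix A = [[-14, -10], [26, 18]].
Characteristic polynomial det(A - λI) = λ^2 - 4λ + 8 = 0.
Eigenvalues λ = 2 ± 2i (complex conjugate pair).
For λ=2+2i: an eigenvector is (1,-2) - i(2,-3) = (1 - 2i, -2 + 3i).
A real fundamental pair from Re and Im of e^((2+2i)t)v: X_1 = e^(2t)(cos(2t)·(1,-2) + sin(2t)·(2,-3)), X_2 = e^(2t)(sin(2t)·(1,-2) - cos(2t)·(2,-3)).
General solution: c_1X_1 + c_2X_2.
Applying u(0)=3, v(0)=-2 gives c_1=-5, c_2=-4.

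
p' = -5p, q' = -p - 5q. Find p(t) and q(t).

p(t) = K_2e^(-5t), q(t) = -K_1e^(-5t) - K_2te^(-5t) + K_2e^(-5t)

Coefficient matrix A = [[-5, 0], [-1, -5]].
Characteristic polynomial det(A - λI) = λ^2 + 10λ + 25 = 0.
Single eigenvalue λ = -5 with algebraic multiplicity 2.
Eigenvector v = (0,-1); generalized eigenvector w with (A-λI)w=v is (1,1).
General solution: e^(-5t)[K_1·v + K_2·(t·v + w)].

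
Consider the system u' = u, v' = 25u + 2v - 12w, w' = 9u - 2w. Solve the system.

u(t) = K_2e^(t), v(t) = K_1e^(2t) + 11K_2e^(t) + 3K_3e^(-2t), w(t) = 3K_2e^(t) + K_3e^(-2t)

Coefficient matrix A = [[1, 0, 0], [25, 2, -12], [9, 0, -2]].
det(A - λI) = 0 gives eigenvalues λ = 2, 1, -2.
For λ=2: eigenvector (0,1,0).
For λ=1: eigenvector (1,11,3).
For λ=-2: eigenvector (0,3,1).
General solution: K_1e^(2t)(0,1,0) + K_2e^(t)(1,11,3) + K_3e^(-2t)(0,3,1).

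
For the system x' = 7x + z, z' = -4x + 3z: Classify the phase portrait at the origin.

A = [[7,1],[-4,3]]; det(A-λI) = λ^2 - 10λ + 25.
repeated λ = 5 with a single eigenvector.

unstable improper node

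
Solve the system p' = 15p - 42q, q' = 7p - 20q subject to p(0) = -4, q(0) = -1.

Coefficient matrix A = [[15, -42], [7, -20]].
Characteristic polynomial det(A - λI) = λ^2 + 5λ - 6 = 0.
Eigenvalues λ = 1, -6.
For λ=1: (A-λI) row 1 is [14, -42], so an eigenvector is (-3, -1).
For λ=-6: (A-λI) row 1 is [21, -42], so an eigenvector is (-2, -1).
General solution: K_1e^(t)(-3,-1) + K_2e^(-6t)(-2,-1).
Applying p(0)=-4, q(0)=-1 gives K_1=2, K_2=-1.

p(t) = -6e^(t) + 2e^(-6t), q(t) = -2e^(t) + e^(-6t)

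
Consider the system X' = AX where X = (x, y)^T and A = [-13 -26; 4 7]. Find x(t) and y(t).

x(t) = -2C_1e^(-3t)sin(2t) + 3C_1e^(-3t)cos(2t) + 3C_2e^(-3t)sin(2t) + 2C_2e^(-3t)cos(2t), y(t) = C_1e^(-3t)sin(2t) - C_1e^(-3t)cos(2t) - C_2e^(-3t)sin(2t) - C_2e^(-3t)cos(2t)

Coefficient matrix A = [[-13, -26], [4, 7]].
Characteristic polynomial det(A - λI) = λ^2 + 6λ + 13 = 0.
Eigenvalues λ = -3 ± 2i (complex conjugate pair).
For λ=-3+2i: an eigenvector is (3,-1) - i(-2,1) = (3 + 2i, -1 - i).
A real fundamental pair from Re and Im of e^((-3+2i)t)v: X_1 = e^(-3t)(cos(2t)·(3,-1) + sin(2t)·(-2,1)), X_2 = e^(-3t)(sin(2t)·(3,-1) - cos(2t)·(-2,1)).
General solution: C_1X_1 + C_2X_2.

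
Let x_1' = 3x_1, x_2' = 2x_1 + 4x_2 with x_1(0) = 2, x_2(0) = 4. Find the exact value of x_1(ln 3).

54

A = [[3,0],[2,4]]; eigenvalues λ = 3, 4.
Eigenvectors: (1,-2) for λ=3, (0,1) for λ=4.
From the initial condition, c_1 = 2, c_2 = 8.
x_1(ln 3) = (2)(3^3)(1) + (8)(3^4)(0) = 54.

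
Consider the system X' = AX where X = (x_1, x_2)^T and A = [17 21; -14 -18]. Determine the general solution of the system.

x_1(t) = -K_1e^(-4t) + 3K_2e^(3t), x_2(t) = K_1e^(-4t) - 2K_2e^(3t)

Coefficient matrix A = [[17, 21], [-14, -18]].
Characteristic polynomial det(A - λI) = λ^2 + λ - 12 = 0.
Eigenvalues λ = -4, 3.
For λ=-4: (A-λI) row 1 is [21, 21], so an eigenvector is (-1, 1).
For λ=3: (A-λI) row 1 is [14, 21], so an eigenvector is (3, -2).
General solution: K_1e^(-4t)(-1,1) + K_2e^(3t)(3,-2).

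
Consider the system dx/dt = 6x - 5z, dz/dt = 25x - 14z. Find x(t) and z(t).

Coefficient matrix A = [[6, -5], [25, -14]].
Characteristic polynomial det(A - λI) = λ^2 + 8λ + 41 = 0.
Eigenvalues λ = -4 ± 5i (complex conjugate pair).
For λ=-4+5i: an eigenvector is (0,-1) - i(1,2) = (0 - i, -1 - 2i).
A real fundamental pair from Re and Im of e^((-4+5i)t)v: X_1 = e^(-4t)(cos(5t)·(0,-1) + sin(5t)·(1,2)), X_2 = e^(-4t)(sin(5t)·(0,-1) - cos(5t)·(1,2)).
General solution: C_1X_1 + C_2X_2.

x(t) = C_1e^(-4t)sin(5t) - C_2e^(-4t)cos(5t), z(t) = 2C_1e^(-4t)sin(5t) - C_1e^(-4t)cos(5t) - C_2e^(-4t)sin(5t) - 2C_2e^(-4t)cos(5t)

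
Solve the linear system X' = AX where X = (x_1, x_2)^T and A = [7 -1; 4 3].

x_1(t) = -C_1e^(5t) - C_2te^(5t), x_2(t) = -2C_1e^(5t) - 2C_2te^(5t) + C_2e^(5t)

Coefficient matrix A = [[7, -1], [4, 3]].
Characteristic polynomial det(A - λI) = λ^2 - 10λ + 25 = 0.
Single eigenvalue λ = 5 with algebraic multiplicity 2.
Eigenvector v = (-1,-2); generalized eigenvector w with (A-λI)w=v is (0,1).
General solution: e^(5t)[C_1·v + C_2·(t·v + w)].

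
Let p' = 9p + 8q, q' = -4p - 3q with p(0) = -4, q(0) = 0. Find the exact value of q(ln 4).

4080

A = [[9,8],[-4,-3]]; eigenvalues λ = 5, 1.
Eigenvectors: (-2,1) for λ=5, (1,-1) for λ=1.
From the initial condition, c_1 = 4, c_2 = 4.
q(ln 4) = (4)(4^5)(1) + (4)(4^1)(-1) = 4080.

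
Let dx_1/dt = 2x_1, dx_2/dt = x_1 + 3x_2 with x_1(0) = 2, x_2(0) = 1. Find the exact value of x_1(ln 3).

A = [[2,0],[1,3]]; eigenvalues λ = 2, 3.
Eigenvectors: (-1,1) for λ=2, (0,1) for λ=3.
From the initial condition, c_1 = -2, c_2 = 3.
x_1(ln 3) = (-2)(3^2)(-1) + (3)(3^3)(0) = 18.

18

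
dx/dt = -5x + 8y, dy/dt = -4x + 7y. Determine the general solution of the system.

Coefficient matrix A = [[-5, 8], [-4, 7]].
Characteristic polynomial det(A - λI) = λ^2 - 2λ - 3 = 0.
Eigenvalues λ = 3, -1.
For λ=3: (A-λI) row 1 is [-8, 8], so an eigenvector is (-1, -1).
For λ=-1: (A-λI) row 1 is [-4, 8], so an eigenvector is (2, 1).
General solution: c_1e^(3t)(-1,-1) + c_2e^(-t)(2,1).

x(t) = -c_1e^(3t) + 2c_2e^(-t), y(t) = -c_1e^(3t) + c_2e^(-t)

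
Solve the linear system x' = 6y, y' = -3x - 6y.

x(t) = -C_1e^(-3t)sin(3t) - C_1e^(-3t)cos(3t) - C_2e^(-3t)sin(3t) + C_2e^(-3t)cos(3t), y(t) = C_1e^(-3t)sin(3t) - C_2e^(-3t)cos(3t)

Coefficient matrix A = [[0, 6], [-3, -6]].
Characteristic polynomial det(A - λI) = λ^2 + 6λ + 18 = 0.
Eigenvalues λ = -3 ± 3i (complex conjugate pair).
For λ=-3+3i: an eigenvector is (-1,0) - i(-1,1) = (-1 + i, 0 - i).
A real fundamental pair from Re and Im of e^((-3+3i)t)v: X_1 = e^(-3t)(cos(3t)·(-1,0) + sin(3t)·(-1,1)), X_2 = e^(-3t)(sin(3t)·(-1,0) - cos(3t)·(-1,1)).
General solution: C_1X_1 + C_2X_2.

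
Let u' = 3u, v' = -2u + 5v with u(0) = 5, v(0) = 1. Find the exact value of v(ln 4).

A = [[3,0],[-2,5]]; eigenvalues λ = 5, 3.
Eigenvectors: (0,-1) for λ=5, (1,1) for λ=3.
From the initial condition, c_1 = 4, c_2 = 5.
v(ln 4) = (4)(4^5)(-1) + (5)(4^3)(1) = -3776.

-3776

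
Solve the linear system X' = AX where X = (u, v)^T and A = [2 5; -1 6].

Coefficient matrix A = [[2, 5], [-1, 6]].
Characteristic polynomial det(A - λI) = λ^2 - 8λ + 17 = 0.
Eigenvalues λ = 4 ± i (complex conjugate pair).
For λ=4+i: an eigenvector is (-2,-1) - i(-1,0) = (-2 + i, -1).
A real fundamental pair from Re and Im of e^((4+i)t)v: X_1 = e^(4t)(cos(t)·(-2,-1) + sin(t)·(-1,0)), X_2 = e^(4t)(sin(t)·(-2,-1) - cos(t)·(-1,0)).
General solution: K_1X_1 + K_2X_2.

u(t) = -K_1e^(4t)sin(t) - 2K_1e^(4t)cos(t) - 2K_2e^(4t)sin(t) + K_2e^(4t)cos(t), v(t) = -K_1e^(4t)cos(t) - K_2e^(4t)sin(t)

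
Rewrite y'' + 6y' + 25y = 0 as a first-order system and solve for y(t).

Let x_1 = y, x_2 = y'. Then x_1' = x_2 and x_2' = -25x_1 - 6x_2.
A = [[0,1],[-25,-6]]; det(A-λI) = λ^2 + 6λ + 25.
Eigenvalues λ = -3 ± 4i.

y(t) = K_1e^(-3t)cos(4t) + K_2e^(-3t)sin(4t)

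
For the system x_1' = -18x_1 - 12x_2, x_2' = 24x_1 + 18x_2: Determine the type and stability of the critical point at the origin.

A = [[-18,-12],[24,18]]; det(A-λI) = λ^2 - 36.
λ = -6, 6: opposite signs.

saddle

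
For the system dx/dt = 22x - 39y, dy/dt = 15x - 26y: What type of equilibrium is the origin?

stable spiral

A = [[22,-39],[15,-26]]; det(A-λI) = λ^2 + 4λ + 13.
λ = -2 ± 3i: negative real part.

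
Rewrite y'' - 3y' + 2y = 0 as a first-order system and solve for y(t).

y(t) = C_1e^(t) + C_2e^(2t)

Let x_1 = y, x_2 = y'. Then x_1' = x_2 and x_2' = -2x_1 + 3x_2.
A = [[0,1],[-2,3]]; det(A-λI) = λ^2 - 3λ + 2.
Eigenvalues λ = 1, 2 with eigenvectors (1,1), (1,2).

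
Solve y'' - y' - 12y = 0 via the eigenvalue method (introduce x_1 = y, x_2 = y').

y(t) = c_1e^(4t) + c_2e^(-3t)

Let x_1 = y, x_2 = y'. Then x_1' = x_2 and x_2' = 12x_1 + x_2.
A = [[0,1],[12,1]]; det(A-λI) = λ^2 - λ - 12.
Eigenvalues λ = 4, -3 with eigenvectors (1,4), (1,-3).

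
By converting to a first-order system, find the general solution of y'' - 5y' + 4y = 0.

y(t) = K_1e^(t) + K_2e^(4t)

Let x_1 = y, x_2 = y'. Then x_1' = x_2 and x_2' = -4x_1 + 5x_2.
A = [[0,1],[-4,5]]; det(A-λI) = λ^2 - 5λ + 4.
Eigenvalues λ = 1, 4 with eigenvectors (1,1), (1,4).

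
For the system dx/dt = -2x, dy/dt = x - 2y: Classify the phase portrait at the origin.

A = [[-2,0],[1,-2]]; det(A-λI) = λ^2 + 4λ + 4.
repeated λ = -2 with a single eigenvector.

stable improper node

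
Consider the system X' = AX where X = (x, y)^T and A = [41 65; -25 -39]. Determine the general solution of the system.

x(t) = -2c_1e^(t)sin(5t) + 3c_1e^(t)cos(5t) + 3c_2e^(t)sin(5t) + 2c_2e^(t)cos(5t), y(t) = c_1e^(t)sin(5t) - 2c_1e^(t)cos(5t) - 2c_2e^(t)sin(5t) - c_2e^(t)cos(5t)

Coefficient matrix A = [[41, 65], [-25, -39]].
Characteristic polynomial det(A - λI) = λ^2 - 2λ + 26 = 0.
Eigenvalues λ = 1 ± 5i (complex conjugate pair).
For λ=1+5i: an eigenvector is (3,-2) - i(-2,1) = (3 + 2i, -2 - i).
A real fundamental pair from Re and Im of e^((1+5i)t)v: X_1 = e^(t)(cos(5t)·(3,-2) + sin(5t)·(-2,1)), X_2 = e^(t)(sin(5t)·(3,-2) - cos(5t)·(-2,1)).
General solution: c_1X_1 + c_2X_2.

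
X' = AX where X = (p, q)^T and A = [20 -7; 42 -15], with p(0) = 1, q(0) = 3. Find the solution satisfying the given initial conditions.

Coefficient matrix A = [[20, -7], [42, -15]].
Characteristic polynomial det(A - λI) = λ^2 - 5λ - 6 = 0.
Eigenvalues λ = 6, -1.
For λ=6: (A-λI) row 1 is [14, -7], so an eigenvector is (-1, -2).
For λ=-1: (A-λI) row 1 is [21, -7], so an eigenvector is (1, 3).
General solution: K_1e^(6t)(-1,-2) + K_2e^(-t)(1,3).
Applying p(0)=1, q(0)=3 gives K_1=0, K_2=1.

p(t) = e^(-t), q(t) = 3e^(-t)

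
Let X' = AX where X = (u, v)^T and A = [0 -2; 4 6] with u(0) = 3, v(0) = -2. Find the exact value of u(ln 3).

-45

A = [[0,-2],[4,6]]; eigenvalues λ = 2, 4.
Eigenvectors: (1,-1) for λ=2, (1,-2) for λ=4.
From the initial condition, c_1 = 4, c_2 = -1.
u(ln 3) = (4)(3^2)(1) + (-1)(3^4)(1) = -45.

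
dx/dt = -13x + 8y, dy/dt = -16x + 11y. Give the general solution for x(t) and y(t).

x(t) = K_1e^(-5t) - K_2e^(3t), y(t) = K_1e^(-5t) - 2K_2e^(3t)

Coefficient matrix A = [[-13, 8], [-16, 11]].
Characteristic polynomial det(A - λI) = λ^2 + 2λ - 15 = 0.
Eigenvalues λ = -5, 3.
For λ=-5: (A-λI) row 1 is [-8, 8], so an eigenvector is (1, 1).
For λ=3: (A-λI) row 1 is [-16, 8], so an eigenvector is (-1, -2).
General solution: K_1e^(-5t)(1,1) + K_2e^(3t)(-1,-2).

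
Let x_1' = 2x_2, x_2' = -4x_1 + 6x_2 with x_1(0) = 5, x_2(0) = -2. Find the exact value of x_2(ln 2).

-176

A = [[0,2],[-4,6]]; eigenvalues λ = 4, 2.
Eigenvectors: (-1,-2) for λ=4, (-1,-1) for λ=2.
From the initial condition, c_1 = 7, c_2 = -12.
x_2(ln 2) = (7)(2^4)(-2) + (-12)(2^2)(-1) = -176.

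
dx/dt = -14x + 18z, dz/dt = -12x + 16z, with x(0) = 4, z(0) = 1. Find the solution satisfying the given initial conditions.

x(t) = -5e^(4t) + 9e^(-2t), z(t) = -5e^(4t) + 6e^(-2t)

Coefficient matrix A = [[-14, 18], [-12, 16]].
Characteristic polynomial det(A - λI) = λ^2 - 2λ - 8 = 0.
Eigenvalues λ = 4, -2.
For λ=4: (A-λI) row 1 is [-18, 18], so an eigenvector is (-1, -1).
For λ=-2: (A-λI) row 1 is [-12, 18], so an eigenvector is (3, 2).
General solution: C_1e^(4t)(-1,-1) + C_2e^(-2t)(3,2).
Applying x(0)=4, z(0)=1 gives C_1=5, C_2=3.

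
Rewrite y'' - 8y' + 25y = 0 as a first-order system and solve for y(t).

Let x_1 = y, x_2 = y'. Then x_1' = x_2 and x_2' = -25x_1 + 8x_2.
A = [[0,1],[-25,8]]; det(A-λI) = λ^2 - 8λ + 25.
Eigenvalues λ = 4 ± 3i.

y(t) = C_1e^(4t)cos(3t) + C_2e^(4t)sin(3t)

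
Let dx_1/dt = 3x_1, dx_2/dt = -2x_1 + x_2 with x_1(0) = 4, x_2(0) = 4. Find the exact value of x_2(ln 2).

A = [[3,0],[-2,1]]; eigenvalues λ = 1, 3.
Eigenvectors: (0,1) for λ=1, (-1,1) for λ=3.
From the initial condition, c_1 = 8, c_2 = -4.
x_2(ln 2) = (8)(2^1)(1) + (-4)(2^3)(1) = -16.

-16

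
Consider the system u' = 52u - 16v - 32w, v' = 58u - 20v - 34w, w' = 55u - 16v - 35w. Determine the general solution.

Coefficient matrix A = [[52, -16, -32], [58, -20, -34], [55, -16, -35]].
det(A - λI) = 0 gives eigenvalues λ = 4, -4, -3.
For λ=4: eigenvector (1,1,1).
For λ=-4: eigenvector (2,3,2).
For λ=-3: eigenvector (0,-2,1).
General solution: C_1e^(4t)(1,1,1) + C_2e^(-4t)(2,3,2) + C_3e^(-3t)(0,-2,1).

u(t) = C_1e^(4t) + 2C_2e^(-4t), v(t) = C_1e^(4t) + 3C_2e^(-4t) - 2C_3e^(-3t), w(t) = C_1e^(4t) + 2C_2e^(-4t) + C_3e^(-3t)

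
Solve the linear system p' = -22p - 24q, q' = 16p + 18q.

p(t) = -3C_1e^(-6t) + C_2e^(2t), q(t) = 2C_1e^(-6t) - C_2e^(2t)

Coefficient matrix A = [[-22, -24], [16, 18]].
Characteristic polynomial det(A - λI) = λ^2 + 4λ - 12 = 0.
Eigenvalues λ = -6, 2.
For λ=-6: (A-λI) row 1 is [-16, -24], so an eigenvector is (-3, 2).
For λ=2: (A-λI) row 1 is [-24, -24], so an eigenvector is (1, -1).
General solution: C_1e^(-6t)(-3,2) + C_2e^(2t)(1,-1).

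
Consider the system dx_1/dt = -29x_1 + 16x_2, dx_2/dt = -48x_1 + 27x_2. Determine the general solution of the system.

x_1(t) = -2c_1e^(-5t) - c_2e^(3t), x_2(t) = -3c_1e^(-5t) - 2c_2e^(3t)

Coefficient matrix A = [[-29, 16], [-48, 27]].
Characteristic polynomial det(A - λI) = λ^2 + 2λ - 15 = 0.
Eigenvalues λ = -5, 3.
For λ=-5: (A-λI) row 1 is [-24, 16], so an eigenvector is (-2, -3).
For λ=3: (A-λI) row 1 is [-32, 16], so an eigenvector is (-1, -2).
General solution: c_1e^(-5t)(-2,-3) + c_2e^(3t)(-1,-2).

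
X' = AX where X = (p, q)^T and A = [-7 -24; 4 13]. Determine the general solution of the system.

p(t) = 2C_1e^(5t) + 3C_2e^(t), q(t) = -C_1e^(5t) - C_2e^(t)

Coefficient matrix A = [[-7, -24], [4, 13]].
Characteristic polynomial det(A - λI) = λ^2 - 6λ + 5 = 0.
Eigenvalues λ = 5, 1.
For λ=5: (A-λI) row 1 is [-12, -24], so an eigenvector is (2, -1).
For λ=1: (A-λI) row 1 is [-8, -24], so an eigenvector is (3, -1).
General solution: C_1e^(5t)(2,-1) + C_2e^(t)(3,-1).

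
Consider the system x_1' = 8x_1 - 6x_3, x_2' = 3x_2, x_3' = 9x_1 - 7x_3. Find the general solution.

Coefficient matrix A = [[8, 0, -6], [0, 3, 0], [9, 0, -7]].
det(A - λI) = 0 gives eigenvalues λ = -1, 3, 2.
For λ=-1: eigenvector (-2,0,-3).
For λ=3: eigenvector (0,1,0).
For λ=2: eigenvector (1,0,1).
General solution: K_1e^(-t)(-2,0,-3) + K_2e^(3t)(0,1,0) + K_3e^(2t)(1,0,1).

x_1(t) = -2K_1e^(-t) + K_3e^(2t), x_2(t) = K_2e^(3t), x_3(t) = -3K_1e^(-t) + K_3e^(2t)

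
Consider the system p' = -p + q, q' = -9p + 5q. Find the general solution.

p(t) = C_1e^(2t) + C_2te^(2t), q(t) = 3C_1e^(2t) + 3C_2te^(2t) + C_2e^(2t)

Coefficient matrix A = [[-1, 1], [-9, 5]].
Characteristic polynomial det(A - λI) = λ^2 - 4λ + 4 = 0.
Single eigenvalue λ = 2 with algebraic multiplicity 2.
Eigenvector v = (1,3); generalized eigenvector w with (A-λI)w=v is (0,1).
General solution: e^(2t)[C_1·v + C_2·(t·v + w)].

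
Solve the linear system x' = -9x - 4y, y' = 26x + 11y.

Coefficient matrix A = [[-9, -4], [26, 11]].
Characteristic polynomial det(A - λI) = λ^2 - 2λ + 5 = 0.
Eigenvalues λ = 1 ± 2i (complex conjugate pair).
For λ=1+2i: an eigenvector is (-1,3) - i(-1,2) = (-1 + i, 3 - 2i).
A real fundamental pair from Re and Im of e^((1+2i)t)v: X_1 = e^(t)(cos(2t)·(-1,3) + sin(2t)·(-1,2)), X_2 = e^(t)(sin(2t)·(-1,3) - cos(2t)·(-1,2)).
General solution: K_1X_1 + K_2X_2.

x(t) = -K_1e^(t)sin(2t) - K_1e^(t)cos(2t) - K_2e^(t)sin(2t) + K_2e^(t)cos(2t), y(t) = 2K_1e^(t)sin(2t) + 3K_1e^(t)cos(2t) + 3K_2e^(t)sin(2t) - 2K_2e^(t)cos(2t)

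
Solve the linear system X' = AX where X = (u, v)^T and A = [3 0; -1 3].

u(t) = C_2e^(3t), v(t) = -C_1e^(3t) - C_2te^(3t) - C_2e^(3t)

Coefficient matrix A = [[3, 0], [-1, 3]].
Characteristic polynomial det(A - λI) = λ^2 - 6λ + 9 = 0.
Single eigenvalue λ = 3 with algebraic multiplicity 2.
Eigenvector v = (0,-1); generalized eigenvector w with (A-λI)w=v is (1,-1).
General solution: e^(3t)[C_1·v + C_2·(t·v + w)].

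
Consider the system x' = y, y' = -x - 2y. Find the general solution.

Coefficient matrix A = [[0, 1], [-1, -2]].
Characteristic polynomial det(A - λI) = λ^2 + 2λ + 1 = 0.
Single eigenvalue λ = -1 with algebraic multiplicity 2.
Eigenvector v = (-1,1); generalized eigenvector w with (A-λI)w=v is (-3,2).
General solution: e^(-t)[K_1·v + K_2·(t·v + w)].

x(t) = -K_1e^(-t) - K_2te^(-t) - 3K_2e^(-t), y(t) = K_1e^(-t) + K_2te^(-t) + 2K_2e^(-t)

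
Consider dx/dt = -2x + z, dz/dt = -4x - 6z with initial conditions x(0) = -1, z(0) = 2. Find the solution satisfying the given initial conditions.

x(t) = -e^(-4t), z(t) = 2e^(-4t)

Coefficient matrix A = [[-2, 1], [-4, -6]].
Characteristic polynomial det(A - λI) = λ^2 + 8λ + 16 = 0.
Single eigenvalue λ = -4 with algebraic multiplicity 2.
Eigenvector v = (1,-2); generalized eigenvector w with (A-λI)w=v is (-1,3).
General solution: e^(-4t)[K_1·v + K_2·(t·v + w)].
Applying x(0)=-1, z(0)=2 gives K_1=-1, K_2=0.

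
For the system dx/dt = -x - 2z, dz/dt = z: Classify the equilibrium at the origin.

saddle

A = [[-1,-2],[0,1]]; det(A-λI) = λ^2 - 1.
λ = -1, 1: opposite signs.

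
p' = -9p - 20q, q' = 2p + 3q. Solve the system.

p(t) = -K_1e^(-3t)sin(2t) - 3K_1e^(-3t)cos(2t) - 3K_2e^(-3t)sin(2t) + K_2e^(-3t)cos(2t), q(t) = K_1e^(-3t)cos(2t) + K_2e^(-3t)sin(2t)

Coefficient matrix A = [[-9, -20], [2, 3]].
Characteristic polynomial det(A - λI) = λ^2 + 6λ + 13 = 0.
Eigenvalues λ = -3 ± 2i (complex conjugate pair).
For λ=-3+2i: an eigenvector is (-3,1) - i(-1,0) = (-3 + i, 1).
A real fundamental pair from Re and Im of e^((-3+2i)t)v: X_1 = e^(-3t)(cos(2t)·(-3,1) + sin(2t)·(-1,0)), X_2 = e^(-3t)(sin(2t)·(-3,1) - cos(2t)·(-1,0)).
General solution: K_1X_1 + K_2X_2.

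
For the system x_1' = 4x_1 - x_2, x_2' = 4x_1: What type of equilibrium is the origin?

A = [[4,-1],[4,0]]; det(A-λI) = λ^2 - 4λ + 4.
repeated λ = 2 with a single eigenvector.

unstable improper node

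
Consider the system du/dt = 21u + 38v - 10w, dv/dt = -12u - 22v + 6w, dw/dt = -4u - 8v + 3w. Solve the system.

u(t) = -2C_1e^(2t) + C_2e^(t) + 3C_3e^(-t), v(t) = C_1e^(2t) - 2C_3e^(-t), w(t) = 2C_2e^(t) - C_3e^(-t)

Coefficient matrix A = [[21, 38, -10], [-12, -22, 6], [-4, -8, 3]].
det(A - λI) = 0 gives eigenvalues λ = 2, 1, -1.
For λ=2: eigenvector (-2,1,0).
For λ=1: eigenvector (1,0,2).
For λ=-1: eigenvector (3,-2,-1).
General solution: C_1e^(2t)(-2,1,0) + C_2e^(t)(1,0,2) + C_3e^(-t)(3,-2,-1).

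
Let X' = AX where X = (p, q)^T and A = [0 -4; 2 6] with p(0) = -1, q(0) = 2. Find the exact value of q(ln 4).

A = [[0,-4],[2,6]]; eigenvalues λ = 2, 4.
Eigenvectors: (2,-1) for λ=2, (-1,1) for λ=4.
From the initial condition, c_1 = 1, c_2 = 3.
q(ln 4) = (1)(4^2)(-1) + (3)(4^4)(1) = 752.

752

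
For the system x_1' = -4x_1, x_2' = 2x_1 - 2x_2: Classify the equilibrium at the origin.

stable node

A = [[-4,0],[2,-2]]; det(A-λI) = λ^2 + 6λ + 8.
λ = -4, -2: both negative.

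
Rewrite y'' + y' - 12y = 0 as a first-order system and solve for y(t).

y(t) = K_1e^(3t) + K_2e^(-4t)

Let x_1 = y, x_2 = y'. Then x_1' = x_2 and x_2' = 12x_1 - x_2.
A = [[0,1],[12,-1]]; det(A-λI) = λ^2 + λ - 12.
Eigenvalues λ = 3, -4 with eigenvectors (1,3), (1,-4).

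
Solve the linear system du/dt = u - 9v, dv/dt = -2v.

Coefficient matrix A = [[1, -9], [0, -2]].
Characteristic polynomial det(A - λI) = λ^2 + λ - 2 = 0.
Eigenvalues λ = -2, 1.
For λ=-2: (A-λI) row 1 is [3, -9], so an eigenvector is (3, 1).
For λ=1: (A-λI) row 1 is [0, -9], so an eigenvector is (-1, 0).
General solution: C_1e^(-2t)(3,1) + C_2e^(t)(-1,0).

u(t) = 3C_1e^(-2t) - C_2e^(t), v(t) = C_1e^(-2t)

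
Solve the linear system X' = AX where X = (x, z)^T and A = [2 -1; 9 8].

x(t) = K_1e^(5t) + K_2te^(5t), z(t) = -3K_1e^(5t) - 3K_2te^(5t) - K_2e^(5t)

Coefficient matrix A = [[2, -1], [9, 8]].
Characteristic polynomial det(A - λI) = λ^2 - 10λ + 25 = 0.
Single eigenvalue λ = 5 with algebraic multiplicity 2.
Eigenvector v = (1,-3); generalized eigenvector w with (A-λI)w=v is (0,-1).
General solution: e^(5t)[K_1·v + K_2·(t·v + w)].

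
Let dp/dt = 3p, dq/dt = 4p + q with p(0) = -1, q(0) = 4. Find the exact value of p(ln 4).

A = [[3,0],[4,1]]; eigenvalues λ = 1, 3.
Eigenvectors: (0,1) for λ=1, (1,2) for λ=3.
From the initial condition, c_1 = 6, c_2 = -1.
p(ln 4) = (6)(4^1)(0) + (-1)(4^3)(1) = -64.

-64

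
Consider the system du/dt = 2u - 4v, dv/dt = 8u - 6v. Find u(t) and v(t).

Coefficient matrix A = [[2, -4], [8, -6]].
Characteristic polynomial det(A - λI) = λ^2 + 4λ + 20 = 0.
Eigenvalues λ = -2 ± 4i (complex conjugate pair).
For λ=-2+4i: an eigenvector is (0,1) - i(-1,-1) = (0 + i, 1 + i).
A real fundamental pair from Re and Im of e^((-2+4i)t)v: X_1 = e^(-2t)(cos(4t)·(0,1) + sin(4t)·(-1,-1)), X_2 = e^(-2t)(sin(4t)·(0,1) - cos(4t)·(-1,-1)).
General solution: K_1X_1 + K_2X_2.

u(t) = -K_1e^(-2t)sin(4t) + K_2e^(-2t)cos(4t), v(t) = -K_1e^(-2t)sin(4t) + K_1e^(-2t)cos(4t) + K_2e^(-2t)sin(4t) + K_2e^(-2t)cos(4t)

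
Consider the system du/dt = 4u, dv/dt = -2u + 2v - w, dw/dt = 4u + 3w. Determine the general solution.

u(t) = C_2e^(4t), v(t) = C_1e^(3t) - 3C_2e^(4t) + C_3e^(2t), w(t) = -C_1e^(3t) + 4C_2e^(4t)

Coefficient matrix A = [[4, 0, 0], [-2, 2, -1], [4, 0, 3]].
det(A - λI) = 0 gives eigenvalues λ = 3, 4, 2.
For λ=3: eigenvector (0,1,-1).
For λ=4: eigenvector (1,-3,4).
For λ=2: eigenvector (0,1,0).
General solution: C_1e^(3t)(0,1,-1) + C_2e^(4t)(1,-3,4) + C_3e^(2t)(0,1,0).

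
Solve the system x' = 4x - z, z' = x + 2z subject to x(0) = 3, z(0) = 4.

x(t) = -te^(3t) + 3e^(3t), z(t) = -te^(3t) + 4e^(3t)

Coefficient matrix A = [[4, -1], [1, 2]].
Characteristic polynomial det(A - λI) = λ^2 - 6λ + 9 = 0.
Single eigenvalue λ = 3 with algebraic multiplicity 2.
Eigenvector v = (1,1); generalized eigenvector w with (A-λI)w=v is (-2,-3).
General solution: e^(3t)[c_1·v + c_2·(t·v + w)].
Applying x(0)=3, z(0)=4 gives c_1=1, c_2=-1.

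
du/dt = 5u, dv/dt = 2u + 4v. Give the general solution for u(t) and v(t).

Coefficient matrix A = [[5, 0], [2, 4]].
Characteristic polynomial det(A - λI) = λ^2 - 9λ + 20 = 0.
Eigenvalues λ = 5, 4.
For λ=5: (A-λI) row 2 is [2, -1], so an eigenvector is (1, 2).
For λ=4: (A-λI) row 1 is [1, 0], so an eigenvector is (0, 1).
General solution: C_1e^(5t)(1,2) + C_2e^(4t)(0,1).

u(t) = C_1e^(5t), v(t) = 2C_1e^(5t) + C_2e^(4t)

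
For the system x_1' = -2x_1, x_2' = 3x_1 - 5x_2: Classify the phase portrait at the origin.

A = [[-2,0],[3,-5]]; det(A-λI) = λ^2 + 7λ + 10.
λ = -2, -5: both negative.

stable node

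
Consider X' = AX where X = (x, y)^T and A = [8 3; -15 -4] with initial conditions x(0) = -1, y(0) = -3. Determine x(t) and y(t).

x(t) = -5e^(2t)sin(3t) - e^(2t)cos(3t), y(t) = 11e^(2t)sin(3t) - 3e^(2t)cos(3t)

Coefficient matrix A = [[8, 3], [-15, -4]].
Characteristic polynomial det(A - λI) = λ^2 - 4λ + 13 = 0.
Eigenvalues λ = 2 ± 3i (complex conjugate pair).
For λ=2+3i: an eigenvector is (0,-1) - i(-1,2) = (0 + i, -1 - 2i).
A real fundamental pair from Re and Im of e^((2+3i)t)v: X_1 = e^(2t)(cos(3t)·(0,-1) + sin(3t)·(-1,2)), X_2 = e^(2t)(sin(3t)·(0,-1) - cos(3t)·(-1,2)).
General solution: c_1X_1 + c_2X_2.
Applying x(0)=-1, y(0)=-3 gives c_1=5, c_2=-1.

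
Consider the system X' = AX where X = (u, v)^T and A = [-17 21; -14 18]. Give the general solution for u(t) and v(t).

u(t) = -K_1e^(4t) - 3K_2e^(-3t), v(t) = -K_1e^(4t) - 2K_2e^(-3t)

Coefficient matrix A = [[-17, 21], [-14, 18]].
Characteristic polynomial det(A - λI) = λ^2 - λ - 12 = 0.
Eigenvalues λ = 4, -3.
For λ=4: (A-λI) row 1 is [-21, 21], so an eigenvector is (-1, -1).
For λ=-3: (A-λI) row 1 is [-14, 21], so an eigenvector is (-3, -2).
General solution: K_1e^(4t)(-1,-1) + K_2e^(-3t)(-3,-2).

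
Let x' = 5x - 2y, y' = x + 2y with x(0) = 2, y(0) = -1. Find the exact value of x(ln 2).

64

A = [[5,-2],[1,2]]; eigenvalues λ = 4, 3.
Eigenvectors: (2,1) for λ=4, (1,1) for λ=3.
From the initial condition, c_1 = 3, c_2 = -4.
x(ln 2) = (3)(2^4)(2) + (-4)(2^3)(1) = 64.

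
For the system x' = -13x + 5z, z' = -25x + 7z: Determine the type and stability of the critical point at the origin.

stable spiral

A = [[-13,5],[-25,7]]; det(A-λI) = λ^2 + 6λ + 34.
λ = -3 ± 5i: negative real part.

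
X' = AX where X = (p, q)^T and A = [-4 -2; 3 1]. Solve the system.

Coefficient matrix A = [[-4, -2], [3, 1]].
Characteristic polynomial det(A - λI) = λ^2 + 3λ + 2 = 0.
Eigenvalues λ = -1, -2.
For λ=-1: (A-λI) row 1 is [-3, -2], so an eigenvector is (2, -3).
For λ=-2: (A-λI) row 1 is [-2, -2], so an eigenvector is (-1, 1).
General solution: c_1e^(-t)(2,-3) + c_2e^(-2t)(-1,1).

p(t) = 2c_1e^(-t) - c_2e^(-2t), q(t) = -3c_1e^(-t) + c_2e^(-2t)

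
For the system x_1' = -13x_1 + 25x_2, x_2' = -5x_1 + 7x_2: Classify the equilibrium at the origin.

A = [[-13,25],[-5,7]]; det(A-λI) = λ^2 + 6λ + 34.
λ = -3 ± 5i: negative real part.

stable spiral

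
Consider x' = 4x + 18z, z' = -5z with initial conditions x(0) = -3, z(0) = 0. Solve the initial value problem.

x(t) = -3e^(4t), z(t) = 0

Coefficient matrix A = [[4, 18], [0, -5]].
Characteristic polynomial det(A - λI) = λ^2 + λ - 20 = 0.
Eigenvalues λ = 4, -5.
For λ=4: (A-λI) row 1 is [0, 18], so an eigenvector is (1, 0).
For λ=-5: (A-λI) row 1 is [9, 18], so an eigenvector is (-2, 1).
General solution: K_1e^(4t)(1,0) + K_2e^(-5t)(-2,1).
Applying x(0)=-3, z(0)=0 gives K_1=-3, K_2=0.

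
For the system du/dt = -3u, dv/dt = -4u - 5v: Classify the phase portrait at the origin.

stable node

A = [[-3,0],[-4,-5]]; det(A-λI) = λ^2 + 8λ + 15.
λ = -3, -5: both negative.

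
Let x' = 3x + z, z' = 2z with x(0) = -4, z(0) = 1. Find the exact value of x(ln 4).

A = [[3,1],[0,2]]; eigenvalues λ = 2, 3.
Eigenvectors: (1,-1) for λ=2, (-1,0) for λ=3.
From the initial condition, c_1 = -1, c_2 = 3.
x(ln 4) = (-1)(4^2)(1) + (3)(4^3)(-1) = -208.

-208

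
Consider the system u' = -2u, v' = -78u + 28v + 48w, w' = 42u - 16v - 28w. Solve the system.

Coefficient matrix A = [[-2, 0, 0], [-78, 28, 48], [42, -16, -28]].
det(A - λI) = 0 gives eigenvalues λ = -2, -4, 4.
For λ=-2: eigenvector (1,1,1).
For λ=-4: eigenvector (0,-3,2).
For λ=4: eigenvector (0,-2,1).
General solution: C_1e^(-2t)(1,1,1) + C_2e^(-4t)(0,-3,2) + C_3e^(4t)(0,-2,1).

u(t) = C_1e^(-2t), v(t) = C_1e^(-2t) - 3C_2e^(-4t) - 2C_3e^(4t), w(t) = C_1e^(-2t) + 2C_2e^(-4t) + C_3e^(4t)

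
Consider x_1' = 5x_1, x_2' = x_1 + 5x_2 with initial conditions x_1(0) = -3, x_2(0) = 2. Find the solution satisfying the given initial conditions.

x_1(t) = -3e^(5t), x_2(t) = -3te^(5t) + 2e^(5t)

Coefficient matrix A = [[5, 0], [1, 5]].
Characteristic polynomial det(A - λI) = λ^2 - 10λ + 25 = 0.
Single eigenvalue λ = 5 with algebraic multiplicity 2.
Eigenvector v = (0,1); generalized eigenvector w with (A-λI)w=v is (1,-1).
General solution: e^(5t)[C_1·v + C_2·(t·v + w)].
Applying x_1(0)=-3, x_2(0)=2 gives C_1=-1, C_2=-3.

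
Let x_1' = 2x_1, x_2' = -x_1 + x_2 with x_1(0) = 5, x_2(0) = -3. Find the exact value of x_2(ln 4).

A = [[2,0],[-1,1]]; eigenvalues λ = 2, 1.
Eigenvectors: (1,-1) for λ=2, (0,-1) for λ=1.
From the initial condition, c_1 = 5, c_2 = -2.
x_2(ln 4) = (5)(4^2)(-1) + (-2)(4^1)(-1) = -72.

-72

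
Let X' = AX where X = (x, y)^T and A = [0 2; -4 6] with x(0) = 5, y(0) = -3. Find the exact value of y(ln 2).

A = [[0,2],[-4,6]]; eigenvalues λ = 4, 2.
Eigenvectors: (1,2) for λ=4, (1,1) for λ=2.
From the initial condition, c_1 = -8, c_2 = 13.
y(ln 2) = (-8)(2^4)(2) + (13)(2^2)(1) = -204.

-204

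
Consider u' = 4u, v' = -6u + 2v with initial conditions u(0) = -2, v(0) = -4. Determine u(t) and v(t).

Coefficient matrix A = [[4, 0], [-6, 2]].
Characteristic polynomial det(A - λI) = λ^2 - 6λ + 8 = 0.
Eigenvalues λ = 2, 4.
For λ=2: (A-λI) row 1 is [2, 0], so an eigenvector is (0, -1).
For λ=4: (A-λI) row 2 is [-6, -2], so an eigenvector is (-1, 3).
General solution: C_1e^(2t)(0,-1) + C_2e^(4t)(-1,3).
Applying u(0)=-2, v(0)=-4 gives C_1=10, C_2=2.

u(t) = -2e^(4t), v(t) = 6e^(4t) - 10e^(2t)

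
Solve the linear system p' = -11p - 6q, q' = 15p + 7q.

p(t) = c_1e^(-2t)sin(3t) + c_1e^(-2t)cos(3t) + c_2e^(-2t)sin(3t) - c_2e^(-2t)cos(3t), q(t) = -c_1e^(-2t)sin(3t) - 2c_1e^(-2t)cos(3t) - 2c_2e^(-2t)sin(3t) + c_2e^(-2t)cos(3t)

Coefficient matrix A = [[-11, -6], [15, 7]].
Characteristic polynomial det(A - λI) = λ^2 + 4λ + 13 = 0.
Eigenvalues λ = -2 ± 3i (complex conjugate pair).
For λ=-2+3i: an eigenvector is (1,-2) - i(1,-1) = (1 - i, -2 + i).
A real fundamental pair from Re and Im of e^((-2+3i)t)v: X_1 = e^(-2t)(cos(3t)·(1,-2) + sin(3t)·(1,-1)), X_2 = e^(-2t)(sin(3t)·(1,-2) - cos(3t)·(1,-1)).
General solution: c_1X_1 + c_2X_2.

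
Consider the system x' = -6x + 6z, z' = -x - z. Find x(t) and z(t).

x(t) = -2C_1e^(-3t) - 3C_2e^(-4t), z(t) = -C_1e^(-3t) - C_2e^(-4t)

Coefficient matrix A = [[-6, 6], [-1, -1]].
Characteristic polynomial det(A - λI) = λ^2 + 7λ + 12 = 0.
Eigenvalues λ = -3, -4.
For λ=-3: (A-λI) row 1 is [-3, 6], so an eigenvector is (-2, -1).
For λ=-4: (A-λI) row 1 is [-2, 6], so an eigenvector is (-3, -1).
General solution: C_1e^(-3t)(-2,-1) + C_2e^(-4t)(-3,-1).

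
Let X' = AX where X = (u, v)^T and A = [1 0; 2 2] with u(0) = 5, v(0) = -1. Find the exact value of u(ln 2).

10

A = [[1,0],[2,2]]; eigenvalues λ = 2, 1.
Eigenvectors: (0,-1) for λ=2, (1,-2) for λ=1.
From the initial condition, c_1 = -9, c_2 = 5.
u(ln 2) = (-9)(2^2)(0) + (5)(2^1)(1) = 10.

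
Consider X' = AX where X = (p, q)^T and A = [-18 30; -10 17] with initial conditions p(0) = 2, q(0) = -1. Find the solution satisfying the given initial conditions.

p(t) = -12e^(2t) + 14e^(-3t), q(t) = -8e^(2t) + 7e^(-3t)

Coefficient matrix A = [[-18, 30], [-10, 17]].
Characteristic polynomial det(A - λI) = λ^2 + λ - 6 = 0.
Eigenvalues λ = -3, 2.
For λ=-3: (A-λI) row 1 is [-15, 30], so an eigenvector is (-2, -1).
For λ=2: (A-λI) row 1 is [-20, 30], so an eigenvector is (3, 2).
General solution: c_1e^(-3t)(-2,-1) + c_2e^(2t)(3,2).
Applying p(0)=2, q(0)=-1 gives c_1=-7, c_2=-4.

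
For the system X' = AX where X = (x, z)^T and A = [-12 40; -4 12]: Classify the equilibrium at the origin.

A = [[-12,40],[-4,12]]; det(A-λI) = λ^2 + 16.
λ = 0 ± 4i: zero real part.

center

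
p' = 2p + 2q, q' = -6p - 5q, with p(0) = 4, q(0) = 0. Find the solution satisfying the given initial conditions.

Coefficient matrix A = [[2, 2], [-6, -5]].
Characteristic polynomial det(A - λI) = λ^2 + 3λ + 2 = 0.
Eigenvalues λ = -1, -2.
For λ=-1: (A-λI) row 1 is [3, 2], so an eigenvector is (2, -3).
For λ=-2: (A-λI) row 1 is [4, 2], so an eigenvector is (1, -2).
General solution: K_1e^(-t)(2,-3) + K_2e^(-2t)(1,-2).
Applying p(0)=4, q(0)=0 gives K_1=8, K_2=-12.

p(t) = 16e^(-t) - 12e^(-2t), q(t) = -24e^(-t) + 24e^(-2t)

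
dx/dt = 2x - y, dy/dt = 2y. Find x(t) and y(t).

x(t) = -K_1e^(2t) - K_2te^(2t) - 2K_2e^(2t), y(t) = K_2e^(2t)

Coefficient matrix A = [[2, -1], [0, 2]].
Characteristic polynomial det(A - λI) = λ^2 - 4λ + 4 = 0.
Single eigenvalue λ = 2 with algebraic multiplicity 2.
Eigenvector v = (-1,0); generalized eigenvector w with (A-λI)w=v is (-2,1).
General solution: e^(2t)[K_1·v + K_2·(t·v + w)].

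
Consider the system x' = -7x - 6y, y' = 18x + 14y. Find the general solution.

x(t) = -2K_1e^(2t) - K_2e^(5t), y(t) = 3K_1e^(2t) + 2K_2e^(5t)

Coefficient matrix A = [[-7, -6], [18, 14]].
Characteristic polynomial det(A - λI) = λ^2 - 7λ + 10 = 0.
Eigenvalues λ = 2, 5.
For λ=2: (A-λI) row 1 is [-9, -6], so an eigenvector is (-2, 3).
For λ=5: (A-λI) row 1 is [-12, -6], so an eigenvector is (-1, 2).
General solution: K_1e^(2t)(-2,3) + K_2e^(5t)(-1,2).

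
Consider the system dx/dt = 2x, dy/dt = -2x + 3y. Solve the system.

Coefficient matrix A = [[2, 0], [-2, 3]].
Characteristic polynomial det(A - λI) = λ^2 - 5λ + 6 = 0.
Eigenvalues λ = 3, 2.
For λ=3: (A-λI) row 1 is [-1, 0], so an eigenvector is (0, 1).
For λ=2: (A-λI) row 2 is [-2, 1], so an eigenvector is (1, 2).
General solution: c_1e^(3t)(0,1) + c_2e^(2t)(1,2).

x(t) = c_2e^(2t), y(t) = c_1e^(3t) + 2c_2e^(2t)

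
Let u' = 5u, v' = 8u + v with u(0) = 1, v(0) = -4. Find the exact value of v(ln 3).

A = [[5,0],[8,1]]; eigenvalues λ = 1, 5.
Eigenvectors: (0,-1) for λ=1, (1,2) for λ=5.
From the initial condition, c_1 = 6, c_2 = 1.
v(ln 3) = (6)(3^1)(-1) + (1)(3^5)(2) = 468.

468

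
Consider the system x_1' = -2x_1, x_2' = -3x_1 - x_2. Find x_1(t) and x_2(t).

Coefficient matrix A = [[-2, 0], [-3, -1]].
Characteristic polynomial det(A - λI) = λ^2 + 3λ + 2 = 0.
Eigenvalues λ = -2, -1.
For λ=-2: (A-λI) row 2 is [-3, 1], so an eigenvector is (1, 3).
For λ=-1: (A-λI) row 1 is [-1, 0], so an eigenvector is (0, -1).
General solution: K_1e^(-2t)(1,3) + K_2e^(-t)(0,-1).

x_1(t) = K_1e^(-2t), x_2(t) = 3K_1e^(-2t) - K_2e^(-t)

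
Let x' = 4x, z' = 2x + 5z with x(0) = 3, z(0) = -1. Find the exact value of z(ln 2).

64

A = [[4,0],[2,5]]; eigenvalues λ = 4, 5.
Eigenvectors: (1,-2) for λ=4, (0,1) for λ=5.
From the initial condition, c_1 = 3, c_2 = 5.
z(ln 2) = (3)(2^4)(-2) + (5)(2^5)(1) = 64.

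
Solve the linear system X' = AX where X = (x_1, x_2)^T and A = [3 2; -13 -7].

Coefficient matrix A = [[3, 2], [-13, -7]].
Characteristic polynomial det(A - λI) = λ^2 + 4λ + 5 = 0.
Eigenvalues λ = -2 ± i (complex conjugate pair).
For λ=-2+i: an eigenvector is (1,-2) - i(1,-3) = (1 - i, -2 + 3i).
A real fundamental pair from Re and Im of e^((-2+i)t)v: X_1 = e^(-2t)(cos(t)·(1,-2) + sin(t)·(1,-3)), X_2 = e^(-2t)(sin(t)·(1,-2) - cos(t)·(1,-3)).
General solution: C_1X_1 + C_2X_2.

x_1(t) = C_1e^(-2t)sin(t) + C_1e^(-2t)cos(t) + C_2e^(-2t)sin(t) - C_2e^(-2t)cos(t), x_2(t) = -3C_1e^(-2t)sin(t) - 2C_1e^(-2t)cos(t) - 2C_2e^(-2t)sin(t) + 3C_2e^(-2t)cos(t)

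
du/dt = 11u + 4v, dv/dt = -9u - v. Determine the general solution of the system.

Coefficient matrix A = [[11, 4], [-9, -1]].
Characteristic polynomial det(A - λI) = λ^2 - 10λ + 25 = 0.
Single eigenvalue λ = 5 with algebraic multiplicity 2.
Eigenvector v = (-2,3); generalized eigenvector w with (A-λI)w=v is (1,-2).
General solution: e^(5t)[C_1·v + C_2·(t·v + w)].

u(t) = -2C_1e^(5t) - 2C_2te^(5t) + C_2e^(5t), v(t) = 3C_1e^(5t) + 3C_2te^(5t) - 2C_2e^(5t)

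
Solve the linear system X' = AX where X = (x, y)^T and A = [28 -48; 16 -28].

x(t) = -2c_1e^(4t) - 3c_2e^(-4t), y(t) = -c_1e^(4t) - 2c_2e^(-4t)

Coefficient matrix A = [[28, -48], [16, -28]].
Characteristic polynomial det(A - λI) = λ^2 - 16 = 0.
Eigenvalues λ = 4, -4.
For λ=4: (A-λI) row 1 is [24, -48], so an eigenvector is (-2, -1).
For λ=-4: (A-λI) row 1 is [32, -48], so an eigenvector is (-3, -2).
General solution: c_1e^(4t)(-2,-1) + c_2e^(-4t)(-3,-2).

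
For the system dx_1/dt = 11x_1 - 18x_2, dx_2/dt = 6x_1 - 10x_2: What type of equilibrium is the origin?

A = [[11,-18],[6,-10]]; det(A-λI) = λ^2 - λ - 2.
λ = 2, -1: opposite signs.

saddle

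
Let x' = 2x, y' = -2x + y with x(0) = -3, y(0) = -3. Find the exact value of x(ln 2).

-12

A = [[2,0],[-2,1]]; eigenvalues λ = 1, 2.
Eigenvectors: (0,1) for λ=1, (1,-2) for λ=2.
From the initial condition, c_1 = -9, c_2 = -3.
x(ln 2) = (-9)(2^1)(0) + (-3)(2^2)(1) = -12.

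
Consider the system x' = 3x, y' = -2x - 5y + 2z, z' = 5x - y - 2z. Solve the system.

Coefficient matrix A = [[3, 0, 0], [-2, -5, 2], [5, -1, -2]].
det(A - λI) = 0 gives eigenvalues λ = 3, -4, -3.
For λ=3: eigenvector (1,0,1).
For λ=-4: eigenvector (0,2,1).
For λ=-3: eigenvector (0,1,1).
General solution: c_1e^(3t)(1,0,1) + c_2e^(-4t)(0,2,1) + c_3e^(-3t)(0,1,1).

x(t) = c_1e^(3t), y(t) = 2c_2e^(-4t) + c_3e^(-3t), z(t) = c_1e^(3t) + c_2e^(-4t) + c_3e^(-3t)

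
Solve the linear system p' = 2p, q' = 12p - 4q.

p(t) = -c_1e^(2t), q(t) = -2c_1e^(2t) + c_2e^(-4t)

Coefficient matrix A = [[2, 0], [12, -4]].
Characteristic polynomial det(A - λI) = λ^2 + 2λ - 8 = 0.
Eigenvalues λ = 2, -4.
For λ=2: (A-λI) row 2 is [12, -6], so an eigenvector is (-1, -2).
For λ=-4: (A-λI) row 1 is [6, 0], so an eigenvector is (0, 1).
General solution: c_1e^(2t)(-1,-2) + c_2e^(-4t)(0,1).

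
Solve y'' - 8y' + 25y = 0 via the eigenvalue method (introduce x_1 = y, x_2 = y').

Let x_1 = y, x_2 = y'. Then x_1' = x_2 and x_2' = -25x_1 + 8x_2.
A = [[0,1],[-25,8]]; det(A-λI) = λ^2 - 8λ + 25.
Eigenvalues λ = 4 ± 3i.

y(t) = c_1e^(4t)cos(3t) + c_2e^(4t)sin(3t)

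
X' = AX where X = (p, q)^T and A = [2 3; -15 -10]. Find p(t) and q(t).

p(t) = -c_1e^(-4t)sin(3t) + c_2e^(-4t)cos(3t), q(t) = 2c_1e^(-4t)sin(3t) - c_1e^(-4t)cos(3t) - c_2e^(-4t)sin(3t) - 2c_2e^(-4t)cos(3t)

Coefficient matrix A = [[2, 3], [-15, -10]].
Characteristic polynomial det(A - λI) = λ^2 + 8λ + 25 = 0.
Eigenvalues λ = -4 ± 3i (complex conjugate pair).
For λ=-4+3i: an eigenvector is (0,-1) - i(-1,2) = (0 + i, -1 - 2i).
A real fundamental pair from Re and Im of e^((-4+3i)t)v: X_1 = e^(-4t)(cos(3t)·(0,-1) + sin(3t)·(-1,2)), X_2 = e^(-4t)(sin(3t)·(0,-1) - cos(3t)·(-1,2)).
General solution: c_1X_1 + c_2X_2.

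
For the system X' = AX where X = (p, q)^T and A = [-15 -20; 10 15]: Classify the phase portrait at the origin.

saddle

A = [[-15,-20],[10,15]]; det(A-λI) = λ^2 - 25.
λ = -5, 5: opposite signs.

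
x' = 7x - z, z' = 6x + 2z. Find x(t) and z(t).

Coefficient matrix A = [[7, -1], [6, 2]].
Characteristic polynomial det(A - λI) = λ^2 - 9λ + 20 = 0.
Eigenvalues λ = 4, 5.
For λ=4: (A-λI) row 1 is [3, -1], so an eigenvector is (-1, -3).
For λ=5: (A-λI) row 1 is [2, -1], so an eigenvector is (1, 2).
General solution: K_1e^(4t)(-1,-3) + K_2e^(5t)(1,2).

x(t) = -K_1e^(4t) + K_2e^(5t), z(t) = -3K_1e^(4t) + 2K_2e^(5t)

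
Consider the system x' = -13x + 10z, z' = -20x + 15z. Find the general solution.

x(t) = 2c_1e^(t)sin(2t) - c_1e^(t)cos(2t) - c_2e^(t)sin(2t) - 2c_2e^(t)cos(2t), z(t) = 3c_1e^(t)sin(2t) - c_1e^(t)cos(2t) - c_2e^(t)sin(2t) - 3c_2e^(t)cos(2t)

Coefficient matrix A = [[-13, 10], [-20, 15]].
Characteristic polynomial det(A - λI) = λ^2 - 2λ + 5 = 0.
Eigenvalues λ = 1 ± 2i (complex conjugate pair).
For λ=1+2i: an eigenvector is (-1,-1) - i(2,3) = (-1 - 2i, -1 - 3i).
A real fundamental pair from Re and Im of e^((1+2i)t)v: X_1 = e^(t)(cos(2t)·(-1,-1) + sin(2t)·(2,3)), X_2 = e^(t)(sin(2t)·(-1,-1) - cos(2t)·(2,3)).
General solution: c_1X_1 + c_2X_2.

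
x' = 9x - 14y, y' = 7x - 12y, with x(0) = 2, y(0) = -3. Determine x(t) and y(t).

Coefficient matrix A = [[9, -14], [7, -12]].
Characteristic polynomial det(A - λI) = λ^2 + 3λ - 10 = 0.
Eigenvalues λ = 2, -5.
For λ=2: (A-λI) row 1 is [7, -14], so an eigenvector is (-2, -1).
For λ=-5: (A-λI) row 1 is [14, -14], so an eigenvector is (1, 1).
General solution: c_1e^(2t)(-2,-1) + c_2e^(-5t)(1,1).
Applying x(0)=2, y(0)=-3 gives c_1=-5, c_2=-8.

x(t) = 10e^(2t) - 8e^(-5t), y(t) = 5e^(2t) - 8e^(-5t)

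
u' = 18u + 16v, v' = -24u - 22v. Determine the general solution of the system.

Coefficient matrix A = [[18, 16], [-24, -22]].
Characteristic polynomial det(A - λI) = λ^2 + 4λ - 12 = 0.
Eigenvalues λ = -6, 2.
For λ=-6: (A-λI) row 1 is [24, 16], so an eigenvector is (2, -3).
For λ=2: (A-λI) row 1 is [16, 16], so an eigenvector is (-1, 1).
General solution: c_1e^(-6t)(2,-3) + c_2e^(2t)(-1,1).

u(t) = 2c_1e^(-6t) - c_2e^(2t), v(t) = -3c_1e^(-6t) + c_2e^(2t)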